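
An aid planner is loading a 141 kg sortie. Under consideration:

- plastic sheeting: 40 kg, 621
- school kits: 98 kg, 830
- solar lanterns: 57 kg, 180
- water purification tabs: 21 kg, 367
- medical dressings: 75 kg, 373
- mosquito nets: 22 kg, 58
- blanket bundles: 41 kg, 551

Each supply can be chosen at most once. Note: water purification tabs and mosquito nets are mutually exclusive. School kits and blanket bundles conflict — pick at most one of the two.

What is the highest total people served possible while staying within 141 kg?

1539

Density check — water purification tabs 17.48, plastic sheeting 15.53, blanket bundles 13.44, school kits 8.47 are the best per kg.
Plastic sheeting + water purification tabs + blanket bundles uses 102 of the 141 kg and totals 1539.
Every other selection either busts 141 kg or breaks a pairing rule or fails to beat 1539.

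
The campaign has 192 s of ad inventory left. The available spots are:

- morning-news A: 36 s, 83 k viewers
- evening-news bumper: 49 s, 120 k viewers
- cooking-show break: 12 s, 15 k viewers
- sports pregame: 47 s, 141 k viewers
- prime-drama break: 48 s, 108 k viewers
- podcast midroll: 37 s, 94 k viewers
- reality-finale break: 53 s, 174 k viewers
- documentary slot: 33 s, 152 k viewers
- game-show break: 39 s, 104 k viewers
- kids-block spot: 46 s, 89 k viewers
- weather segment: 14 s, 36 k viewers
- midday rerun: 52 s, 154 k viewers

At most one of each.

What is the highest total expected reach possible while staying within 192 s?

621

By expected reach per s: documentary slot 4.61, reality-finale break 3.28, sports pregame 3.00 lead.
Taking sports pregame + reality-finale break + documentary slot + midday rerun: 185 s used, 621 in expected reach.
That's the maximum — no swap from here does better than 621.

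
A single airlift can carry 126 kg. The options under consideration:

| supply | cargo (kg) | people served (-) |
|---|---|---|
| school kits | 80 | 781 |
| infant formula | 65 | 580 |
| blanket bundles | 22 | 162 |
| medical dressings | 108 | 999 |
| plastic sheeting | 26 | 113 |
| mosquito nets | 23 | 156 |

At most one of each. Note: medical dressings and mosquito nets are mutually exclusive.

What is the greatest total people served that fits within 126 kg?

1099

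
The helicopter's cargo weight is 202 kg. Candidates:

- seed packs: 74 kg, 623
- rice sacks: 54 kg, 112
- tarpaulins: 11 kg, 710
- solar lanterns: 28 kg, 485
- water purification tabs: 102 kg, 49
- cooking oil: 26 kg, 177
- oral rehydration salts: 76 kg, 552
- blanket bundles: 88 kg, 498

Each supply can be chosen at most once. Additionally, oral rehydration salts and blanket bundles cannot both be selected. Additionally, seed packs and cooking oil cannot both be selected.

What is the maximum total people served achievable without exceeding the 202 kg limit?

2370

Seed packs + tarpaulins + solar lanterns + oral rehydration salts uses 189 of the 202 kg and totals 2370.
The closest alternative, seed packs + tarpaulins + solar lanterns + blanket bundles, reaches only 2316.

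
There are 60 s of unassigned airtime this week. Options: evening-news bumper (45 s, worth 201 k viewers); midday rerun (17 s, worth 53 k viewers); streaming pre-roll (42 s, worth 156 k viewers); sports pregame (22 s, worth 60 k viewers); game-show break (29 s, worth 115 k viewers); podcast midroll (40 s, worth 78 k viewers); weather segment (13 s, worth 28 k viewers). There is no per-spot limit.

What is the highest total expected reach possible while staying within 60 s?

230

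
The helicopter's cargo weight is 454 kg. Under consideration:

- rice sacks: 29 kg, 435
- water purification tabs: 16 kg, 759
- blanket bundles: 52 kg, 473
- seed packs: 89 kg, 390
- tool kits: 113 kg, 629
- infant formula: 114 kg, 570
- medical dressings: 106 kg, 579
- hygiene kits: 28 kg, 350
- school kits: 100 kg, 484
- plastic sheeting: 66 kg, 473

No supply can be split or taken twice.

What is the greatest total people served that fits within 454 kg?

3709

By people served per kg: water purification tabs 47.44, rice sacks 15.00, hygiene kits 12.50 lead.
Greedy by ratio would take rice sacks + water purification tabs + blanket bundles + tool kits + medical dressings + hygiene kits + plastic sheeting: 410 kg used, total 3698.
Replace plastic sheeting with school kits: the trade gains 11 net, giving 3709 at 444 kg.
The closest alternative, rice sacks + water purification tabs + blanket bundles + tool kits + infant formula + hygiene kits + school kits, reaches only 3700.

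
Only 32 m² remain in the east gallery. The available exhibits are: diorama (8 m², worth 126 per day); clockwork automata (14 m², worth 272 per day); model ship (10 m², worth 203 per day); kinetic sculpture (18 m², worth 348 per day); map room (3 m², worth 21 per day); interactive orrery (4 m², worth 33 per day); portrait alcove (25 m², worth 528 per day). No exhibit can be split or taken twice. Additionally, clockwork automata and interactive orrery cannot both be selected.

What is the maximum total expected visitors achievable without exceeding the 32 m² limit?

620

Ranking by ratio (expected visitors/m²): portrait alcove 21.12, model ship 20.30, clockwork automata 19.43.
Greedy by ratio would take map room + interactive orrery + portrait alcove: 32 m² used, total 582.
A better packing is clockwork automata + kinetic sculpture: 32 m², total 620.
The closest alternative, diorama + clockwork automata + model ship, reaches only 601.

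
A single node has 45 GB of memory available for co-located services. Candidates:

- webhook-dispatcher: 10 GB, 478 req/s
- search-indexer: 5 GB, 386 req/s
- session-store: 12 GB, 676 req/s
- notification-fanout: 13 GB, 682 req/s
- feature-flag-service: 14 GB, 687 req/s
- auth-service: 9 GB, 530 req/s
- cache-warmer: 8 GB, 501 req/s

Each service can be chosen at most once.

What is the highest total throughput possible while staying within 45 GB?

2577

Filling by ratio: webhook-dispatcher + search-indexer + session-store + auth-service + cache-warmer for 2571, with 1 GB left unused.
Replace session-store with notification-fanout: the trade gains 6 net, giving 2577 at 45 GB.
Runner-up webhook-dispatcher + search-indexer + session-store + auth-service + cache-warmer tops out at 2571.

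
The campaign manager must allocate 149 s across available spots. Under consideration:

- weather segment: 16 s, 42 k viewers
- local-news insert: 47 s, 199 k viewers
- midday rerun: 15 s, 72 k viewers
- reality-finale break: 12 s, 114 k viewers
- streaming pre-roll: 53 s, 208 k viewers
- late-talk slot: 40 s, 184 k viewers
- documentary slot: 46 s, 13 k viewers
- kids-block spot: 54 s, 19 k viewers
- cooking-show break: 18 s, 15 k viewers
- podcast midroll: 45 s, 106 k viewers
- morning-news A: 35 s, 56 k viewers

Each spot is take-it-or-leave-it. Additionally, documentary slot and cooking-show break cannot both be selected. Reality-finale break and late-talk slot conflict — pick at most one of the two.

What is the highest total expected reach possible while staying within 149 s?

635

Ranking by ratio (expected reach/s): reality-finale break 9.50, midday rerun 4.80, late-talk slot 4.60, local-news insert 4.23.
Weather segment + local-news insert + midday rerun + reality-finale break + streaming pre-roll uses 143 of the 149 s and totals 635.
Runner-up local-news insert + midday rerun + reality-finale break + streaming pre-roll + cooking-show break tops out at 608.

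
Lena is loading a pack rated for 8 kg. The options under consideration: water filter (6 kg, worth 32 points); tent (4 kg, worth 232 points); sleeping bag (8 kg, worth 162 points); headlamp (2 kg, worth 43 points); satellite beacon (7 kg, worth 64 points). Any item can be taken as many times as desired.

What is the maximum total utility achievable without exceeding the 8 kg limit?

464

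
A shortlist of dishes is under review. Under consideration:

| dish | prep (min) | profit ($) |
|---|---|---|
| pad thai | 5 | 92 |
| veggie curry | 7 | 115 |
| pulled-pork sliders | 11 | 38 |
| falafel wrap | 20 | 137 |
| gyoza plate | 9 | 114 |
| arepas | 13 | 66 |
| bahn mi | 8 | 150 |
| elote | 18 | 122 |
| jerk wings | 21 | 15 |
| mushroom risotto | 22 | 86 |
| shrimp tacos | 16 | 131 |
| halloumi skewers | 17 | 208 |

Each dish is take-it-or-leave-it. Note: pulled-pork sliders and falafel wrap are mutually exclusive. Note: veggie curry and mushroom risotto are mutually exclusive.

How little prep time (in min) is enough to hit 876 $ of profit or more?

75

Need the lightest bundle worth ≥ 876.
pad thai + veggie curry + gyoza plate + arepas + bahn mi + shrimp tacos + halloumi skewers reaches 876 using 75 min.
Any bundle with less than 75 min falls short of 876.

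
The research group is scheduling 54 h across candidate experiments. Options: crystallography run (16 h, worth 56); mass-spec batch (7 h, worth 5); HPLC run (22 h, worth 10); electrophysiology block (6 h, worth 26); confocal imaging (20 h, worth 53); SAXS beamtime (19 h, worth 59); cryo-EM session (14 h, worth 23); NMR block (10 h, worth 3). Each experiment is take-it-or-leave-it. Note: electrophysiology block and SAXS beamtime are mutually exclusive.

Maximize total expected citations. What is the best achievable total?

140

Density check — electrophysiology block 4.33, crystallography run 3.50, SAXS beamtime 3.11 are the best per h.
Best packing: crystallography run + mass-spec batch + electrophysiology block + confocal imaging — 49 h, 140 total.
Runner-up crystallography run + SAXS beamtime + cryo-EM session tops out at 138.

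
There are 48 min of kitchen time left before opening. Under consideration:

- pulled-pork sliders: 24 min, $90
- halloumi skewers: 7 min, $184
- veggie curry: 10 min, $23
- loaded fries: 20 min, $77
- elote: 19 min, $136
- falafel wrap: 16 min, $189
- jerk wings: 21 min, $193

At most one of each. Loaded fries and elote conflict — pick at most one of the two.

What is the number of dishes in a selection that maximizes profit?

The maximum profit within 48 min is 566.
For example halloumi skewers + falafel wrap + jerk wings achieves it, using 44 min.
Any selection reaching 566 contains exactly 3 dishes.

3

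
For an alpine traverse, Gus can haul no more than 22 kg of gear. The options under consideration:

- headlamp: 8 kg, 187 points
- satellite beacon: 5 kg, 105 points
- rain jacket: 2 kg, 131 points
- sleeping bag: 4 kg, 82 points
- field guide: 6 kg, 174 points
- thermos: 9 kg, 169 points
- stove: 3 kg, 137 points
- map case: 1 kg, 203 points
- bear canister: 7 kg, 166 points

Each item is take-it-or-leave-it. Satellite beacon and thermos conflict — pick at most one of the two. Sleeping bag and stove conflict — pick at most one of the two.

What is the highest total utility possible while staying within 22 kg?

832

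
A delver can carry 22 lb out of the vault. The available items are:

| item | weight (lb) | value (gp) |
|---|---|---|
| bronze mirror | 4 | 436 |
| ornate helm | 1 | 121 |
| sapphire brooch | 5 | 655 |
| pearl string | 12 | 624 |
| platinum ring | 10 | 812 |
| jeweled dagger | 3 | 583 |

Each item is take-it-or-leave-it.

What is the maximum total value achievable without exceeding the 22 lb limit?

Greedy by ratio would take bronze mirror + ornate helm + sapphire brooch + jeweled dagger: 13 lb used, total 1795.
Dropping ornate helm frees 1 lb; slotting in platinum ring (10 lb) lifts the total to 2486 at 22 lb.
Nothing else within 22 lb beats 2486.

2486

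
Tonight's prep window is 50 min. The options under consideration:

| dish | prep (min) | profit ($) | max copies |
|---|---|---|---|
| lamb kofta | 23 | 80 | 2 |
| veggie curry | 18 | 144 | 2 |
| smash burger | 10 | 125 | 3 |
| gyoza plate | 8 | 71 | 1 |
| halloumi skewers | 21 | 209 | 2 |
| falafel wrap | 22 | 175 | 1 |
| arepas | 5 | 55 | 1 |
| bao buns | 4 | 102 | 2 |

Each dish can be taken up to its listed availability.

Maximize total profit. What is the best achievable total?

Taking the top-ratio dishes first gives 3×smash burger + arepas + 2×bao buns for 634 (43 min).
The 15 min tied up in smash burger and arepas is better spent on halloumi skewers — total rises to 663 (49 min).
The spare 1 min is too small for any remaining dish, and no exchange beats 663.

663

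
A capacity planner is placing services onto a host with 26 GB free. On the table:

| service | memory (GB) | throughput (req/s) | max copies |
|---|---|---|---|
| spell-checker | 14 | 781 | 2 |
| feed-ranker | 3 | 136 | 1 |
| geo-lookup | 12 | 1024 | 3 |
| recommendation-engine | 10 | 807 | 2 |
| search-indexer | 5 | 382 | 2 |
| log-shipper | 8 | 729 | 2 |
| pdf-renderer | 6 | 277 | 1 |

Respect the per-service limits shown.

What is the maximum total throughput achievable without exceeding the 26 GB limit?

2265

Ranking by ratio (throughput/GB): log-shipper 91.12, geo-lookup 85.33, recommendation-engine 80.70.
Recommendation-engine + 2×log-shipper uses 26 of the 26 GB and totals 2265.
Nothing else within 26 GB beats 2265.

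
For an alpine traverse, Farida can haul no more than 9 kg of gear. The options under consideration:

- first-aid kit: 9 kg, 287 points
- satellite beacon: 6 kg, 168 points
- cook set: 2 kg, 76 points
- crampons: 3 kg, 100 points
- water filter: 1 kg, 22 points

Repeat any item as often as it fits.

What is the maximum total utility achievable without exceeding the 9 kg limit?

328

Density check — cook set 38.00, crampons 33.33, first-aid kit 31.89 are the best per kg.
Taking the top-ratio items first gives 4×cook set + water filter for 326 (9 kg).
Dropping cook set and water filter frees 3 kg; slotting in crampons (3 kg) lifts the total to 328 at 9 kg.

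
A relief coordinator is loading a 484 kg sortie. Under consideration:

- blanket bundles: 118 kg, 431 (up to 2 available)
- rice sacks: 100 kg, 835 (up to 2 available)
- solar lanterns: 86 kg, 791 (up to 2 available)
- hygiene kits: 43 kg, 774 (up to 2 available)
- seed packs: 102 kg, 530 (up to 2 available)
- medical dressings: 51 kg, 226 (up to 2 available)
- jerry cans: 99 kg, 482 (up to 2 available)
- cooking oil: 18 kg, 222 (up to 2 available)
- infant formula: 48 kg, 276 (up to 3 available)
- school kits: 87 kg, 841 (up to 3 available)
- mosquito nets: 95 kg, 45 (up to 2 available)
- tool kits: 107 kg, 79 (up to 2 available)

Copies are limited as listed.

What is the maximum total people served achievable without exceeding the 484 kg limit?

5350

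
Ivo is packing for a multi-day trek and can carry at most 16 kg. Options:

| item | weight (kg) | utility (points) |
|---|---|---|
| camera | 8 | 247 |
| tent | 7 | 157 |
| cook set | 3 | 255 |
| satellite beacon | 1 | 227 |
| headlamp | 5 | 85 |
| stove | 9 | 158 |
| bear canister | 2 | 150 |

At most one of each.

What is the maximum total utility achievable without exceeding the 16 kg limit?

Taking camera + cook set + satellite beacon + bear canister: 14 kg used, 879 in utility.
Runner-up cook set + satellite beacon + stove + bear canister tops out at 790.

879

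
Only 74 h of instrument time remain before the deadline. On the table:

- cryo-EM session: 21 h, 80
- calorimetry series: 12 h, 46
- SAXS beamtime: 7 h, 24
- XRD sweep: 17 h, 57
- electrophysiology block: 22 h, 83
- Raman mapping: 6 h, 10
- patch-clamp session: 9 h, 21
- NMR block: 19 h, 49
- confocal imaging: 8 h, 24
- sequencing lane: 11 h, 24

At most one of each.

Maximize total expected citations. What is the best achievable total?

266

By expected citations per h: calorimetry series 3.83, cryo-EM session 3.81, electrophysiology block 3.77, SAXS beamtime 3.43 lead.
Greedy by ratio would take cryo-EM session + calorimetry series + SAXS beamtime + electrophysiology block + confocal imaging: 70 h used, total 257.
The 15 h tied up in SAXS beamtime and confocal imaging is better spent on XRD sweep — total rises to 266 (72 h).
Every other selection either busts 74 h or fails to beat 266.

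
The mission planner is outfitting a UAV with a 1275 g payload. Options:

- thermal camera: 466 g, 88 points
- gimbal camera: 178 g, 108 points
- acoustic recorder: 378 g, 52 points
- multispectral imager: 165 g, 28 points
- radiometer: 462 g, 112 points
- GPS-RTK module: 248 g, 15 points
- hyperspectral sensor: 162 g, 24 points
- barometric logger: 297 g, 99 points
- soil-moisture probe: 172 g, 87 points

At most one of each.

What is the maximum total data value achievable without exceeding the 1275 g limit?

The ratio ordering already packs tightly: gimbal camera + multispectral imager + radiometer + barometric logger + soil-moisture probe, 1274 g, 434.
The spare 1 g is too small for any remaining sensor, and no exchange beats 434.

434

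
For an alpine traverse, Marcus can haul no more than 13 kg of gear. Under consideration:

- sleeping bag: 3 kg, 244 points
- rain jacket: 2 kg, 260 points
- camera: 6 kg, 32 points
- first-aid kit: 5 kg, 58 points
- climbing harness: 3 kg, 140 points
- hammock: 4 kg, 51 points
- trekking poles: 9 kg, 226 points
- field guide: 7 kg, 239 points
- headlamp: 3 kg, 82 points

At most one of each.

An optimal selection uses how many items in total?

3

Best achievable utility is 743.
sleeping bag + rain jacket + field guide hits 743 at 12 kg.
Every optimal selection uses 3 items.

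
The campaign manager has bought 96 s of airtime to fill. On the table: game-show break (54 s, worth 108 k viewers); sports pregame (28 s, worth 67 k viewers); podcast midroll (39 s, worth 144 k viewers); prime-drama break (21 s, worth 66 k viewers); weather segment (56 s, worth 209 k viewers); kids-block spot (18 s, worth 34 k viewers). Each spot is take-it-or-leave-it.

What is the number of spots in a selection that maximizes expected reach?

2

The maximum expected reach within 96 s is 353.
One optimal bundle: podcast midroll + weather segment (95 s).
Any selection reaching 353 contains exactly 2 spots.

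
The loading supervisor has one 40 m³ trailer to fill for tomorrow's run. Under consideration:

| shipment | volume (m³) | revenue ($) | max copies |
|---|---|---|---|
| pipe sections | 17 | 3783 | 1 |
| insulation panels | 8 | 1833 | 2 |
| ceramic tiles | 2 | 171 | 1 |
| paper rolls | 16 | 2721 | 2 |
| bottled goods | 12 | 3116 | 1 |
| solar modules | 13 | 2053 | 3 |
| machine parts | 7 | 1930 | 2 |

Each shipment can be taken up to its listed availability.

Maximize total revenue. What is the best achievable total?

Ranking by ratio (revenue/m³): machine parts 275.71, bottled goods 259.67, insulation panels 229.12, pipe sections 222.53.
Taking the top-ratio shipments first gives insulation panels + ceramic tiles + bottled goods + 2×machine parts for 8980 (36 m³).
Dropping ceramic tiles and bottled goods frees 14 m³; slotting in pipe sections (17 m³) lifts the total to 9476 at 39 m³.
Every other selection either busts 40 m³ or exceeds an availability limit or fails to beat 9476.

9476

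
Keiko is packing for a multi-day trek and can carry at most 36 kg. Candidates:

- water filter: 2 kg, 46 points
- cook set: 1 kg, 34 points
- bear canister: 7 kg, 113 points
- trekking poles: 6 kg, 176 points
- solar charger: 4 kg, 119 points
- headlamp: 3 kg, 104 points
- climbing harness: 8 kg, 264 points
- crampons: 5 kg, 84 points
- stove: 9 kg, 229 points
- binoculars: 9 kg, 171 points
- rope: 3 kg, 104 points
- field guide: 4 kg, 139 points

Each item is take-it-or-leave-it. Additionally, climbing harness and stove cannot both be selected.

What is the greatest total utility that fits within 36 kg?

The ratio ordering already packs tightly: water filter + cook set + trekking poles + solar charger + headlamp + climbing harness + crampons + rope + field guide, 36 kg, 1070.

1070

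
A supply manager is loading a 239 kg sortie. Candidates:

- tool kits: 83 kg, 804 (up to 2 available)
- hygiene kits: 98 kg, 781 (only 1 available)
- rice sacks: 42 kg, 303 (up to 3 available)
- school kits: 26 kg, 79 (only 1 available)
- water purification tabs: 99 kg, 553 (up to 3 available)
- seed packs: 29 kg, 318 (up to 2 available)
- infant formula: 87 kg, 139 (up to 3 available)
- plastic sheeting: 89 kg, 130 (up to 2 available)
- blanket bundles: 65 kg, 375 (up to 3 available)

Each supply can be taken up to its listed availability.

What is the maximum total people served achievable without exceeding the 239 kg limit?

2244

Taking 2×tool kits + 2×seed packs: 224 kg used, 2244 in people served.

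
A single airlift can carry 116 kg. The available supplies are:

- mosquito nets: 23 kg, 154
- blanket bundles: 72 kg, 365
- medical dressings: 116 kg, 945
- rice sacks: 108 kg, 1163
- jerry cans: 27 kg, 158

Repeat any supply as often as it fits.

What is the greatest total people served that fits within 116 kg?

Density check — rice sacks 10.77, medical dressings 8.15, mosquito nets 6.70, jerry cans 5.85 are the best per kg.
The ratio ordering already packs tightly: rice sacks, 108 kg, 1163.
Nothing else within 116 kg beats 1163.

1163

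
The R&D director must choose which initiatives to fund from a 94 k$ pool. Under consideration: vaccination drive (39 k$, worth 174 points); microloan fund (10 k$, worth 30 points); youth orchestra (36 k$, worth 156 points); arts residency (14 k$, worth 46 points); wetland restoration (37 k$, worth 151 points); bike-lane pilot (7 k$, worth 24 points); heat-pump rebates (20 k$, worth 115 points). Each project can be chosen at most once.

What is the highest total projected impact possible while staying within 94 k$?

422

Ranking by ratio (projected impact/k$): heat-pump rebates 5.75, vaccination drive 4.46, youth orchestra 4.33.
Filling by ratio: vaccination drive + microloan fund + arts residency + bike-lane pilot + heat-pump rebates for 389, with 4 k$ left unused.
But youth orchestra + wetland restoration + heat-pump rebates fits in 93 k$ and reaches 422.
The spare 1 k$ is too small for any remaining project, and no exchange beats 422.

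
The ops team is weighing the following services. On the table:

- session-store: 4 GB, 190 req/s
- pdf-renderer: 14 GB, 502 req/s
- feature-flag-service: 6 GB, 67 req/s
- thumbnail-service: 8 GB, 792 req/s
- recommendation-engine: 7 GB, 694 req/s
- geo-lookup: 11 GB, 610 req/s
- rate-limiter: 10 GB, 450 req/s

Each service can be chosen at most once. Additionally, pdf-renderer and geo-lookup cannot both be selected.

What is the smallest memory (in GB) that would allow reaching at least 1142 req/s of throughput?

15

Need the lightest bundle worth ≥ 1142.
thumbnail-service + recommendation-engine reaches 1486 using 15 GB.
No combination under 15 GB hits 1142.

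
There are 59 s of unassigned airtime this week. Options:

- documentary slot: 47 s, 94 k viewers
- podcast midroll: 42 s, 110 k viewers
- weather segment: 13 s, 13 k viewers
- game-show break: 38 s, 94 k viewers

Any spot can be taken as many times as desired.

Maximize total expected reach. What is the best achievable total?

123

Best packing: podcast midroll + weather segment — 55 s, 123 total.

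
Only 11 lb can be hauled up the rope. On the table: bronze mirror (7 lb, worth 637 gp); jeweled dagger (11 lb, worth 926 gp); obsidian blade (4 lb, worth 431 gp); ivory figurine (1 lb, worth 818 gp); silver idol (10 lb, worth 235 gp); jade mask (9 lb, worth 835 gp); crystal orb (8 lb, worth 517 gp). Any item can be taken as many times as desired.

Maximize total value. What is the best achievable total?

By value per lb: ivory figurine 818.00, obsidian blade 107.75, jade mask 92.78 lead.
Best packing: 11×ivory figurine — 11 lb, 8998 total.
No other feasible combination exceeds 8998.

8998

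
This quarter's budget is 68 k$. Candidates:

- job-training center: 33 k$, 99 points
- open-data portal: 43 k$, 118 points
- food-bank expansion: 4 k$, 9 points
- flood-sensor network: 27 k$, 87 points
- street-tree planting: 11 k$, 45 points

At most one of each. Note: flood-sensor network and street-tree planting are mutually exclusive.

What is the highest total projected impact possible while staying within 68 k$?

195

Density check — street-tree planting 4.09, flood-sensor network 3.22, job-training center 3.00 are the best per k$.
Best packing: job-training center + food-bank expansion + flood-sensor network — 64 k$, 195 total.
That's the maximum — no feasible swap from here does better than 195.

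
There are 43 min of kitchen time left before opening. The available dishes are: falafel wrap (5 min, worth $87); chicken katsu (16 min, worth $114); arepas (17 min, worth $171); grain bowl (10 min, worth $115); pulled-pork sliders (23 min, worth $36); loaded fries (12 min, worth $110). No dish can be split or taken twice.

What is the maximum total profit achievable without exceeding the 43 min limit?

426

Taking the top-ratio dishes first gives falafel wrap + arepas + grain bowl for 373 (32 min).
Dropping arepas frees 17 min; slotting in chicken katsu + loaded fries (28 min) lifts the total to 426 at 43 min.
That's the maximum — no swap from here does better than 426.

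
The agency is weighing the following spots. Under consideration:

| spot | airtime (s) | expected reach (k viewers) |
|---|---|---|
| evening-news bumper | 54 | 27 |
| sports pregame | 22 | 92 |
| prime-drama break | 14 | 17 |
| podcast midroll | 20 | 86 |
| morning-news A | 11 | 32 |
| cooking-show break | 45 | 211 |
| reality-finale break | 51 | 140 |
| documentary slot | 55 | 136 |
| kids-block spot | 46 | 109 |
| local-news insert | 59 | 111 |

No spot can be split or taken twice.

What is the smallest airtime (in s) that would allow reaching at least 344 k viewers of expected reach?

Look for the lowest-airtime combination reaching 344.
sports pregame + podcast midroll + cooking-show break reaches 389 using 87 s.
Any bundle with less than 87 s falls short of 344.

87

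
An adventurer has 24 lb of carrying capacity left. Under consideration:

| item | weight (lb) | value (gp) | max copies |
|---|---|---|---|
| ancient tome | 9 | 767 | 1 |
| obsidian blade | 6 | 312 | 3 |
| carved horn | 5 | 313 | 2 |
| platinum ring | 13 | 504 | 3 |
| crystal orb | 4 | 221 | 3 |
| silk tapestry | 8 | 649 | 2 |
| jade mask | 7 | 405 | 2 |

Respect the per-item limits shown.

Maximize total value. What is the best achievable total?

Taking the top-ratio items first gives ancient tome + carved horn + silk tapestry for 1729 (22 lb).
Replace carved horn with jade mask: the trade gains 92 net, giving 1821 at 24 lb.
That's the maximum — no swap from here does better than 1821.

1821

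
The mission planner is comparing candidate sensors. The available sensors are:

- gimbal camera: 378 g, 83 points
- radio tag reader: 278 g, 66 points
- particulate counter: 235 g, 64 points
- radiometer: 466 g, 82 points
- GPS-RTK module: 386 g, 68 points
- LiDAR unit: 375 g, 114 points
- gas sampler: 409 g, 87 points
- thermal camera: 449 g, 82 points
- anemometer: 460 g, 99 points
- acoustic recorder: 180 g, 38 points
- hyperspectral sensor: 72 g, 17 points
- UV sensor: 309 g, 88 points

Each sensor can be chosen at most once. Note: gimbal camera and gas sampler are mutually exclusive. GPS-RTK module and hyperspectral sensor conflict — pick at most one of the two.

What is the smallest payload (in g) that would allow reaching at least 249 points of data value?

Need the lightest bundle worth ≥ 249.
particulate counter + LiDAR unit + UV sensor reaches 266 using 919 g.
No combination under 919 g hits 249.

919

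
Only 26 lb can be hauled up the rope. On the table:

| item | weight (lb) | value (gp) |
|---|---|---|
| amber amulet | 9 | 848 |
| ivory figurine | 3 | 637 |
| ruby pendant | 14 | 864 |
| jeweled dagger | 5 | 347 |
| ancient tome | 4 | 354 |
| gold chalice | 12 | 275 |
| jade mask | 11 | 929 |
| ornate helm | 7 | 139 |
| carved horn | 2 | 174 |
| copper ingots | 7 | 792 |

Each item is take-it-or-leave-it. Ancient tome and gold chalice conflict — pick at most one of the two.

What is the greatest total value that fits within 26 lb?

2805

Taking amber amulet + ivory figurine + ancient tome + carved horn + copper ingots: 25 lb used, 2805 in value.
Every other selection either busts 26 lb or breaks a pairing rule or fails to beat 2805.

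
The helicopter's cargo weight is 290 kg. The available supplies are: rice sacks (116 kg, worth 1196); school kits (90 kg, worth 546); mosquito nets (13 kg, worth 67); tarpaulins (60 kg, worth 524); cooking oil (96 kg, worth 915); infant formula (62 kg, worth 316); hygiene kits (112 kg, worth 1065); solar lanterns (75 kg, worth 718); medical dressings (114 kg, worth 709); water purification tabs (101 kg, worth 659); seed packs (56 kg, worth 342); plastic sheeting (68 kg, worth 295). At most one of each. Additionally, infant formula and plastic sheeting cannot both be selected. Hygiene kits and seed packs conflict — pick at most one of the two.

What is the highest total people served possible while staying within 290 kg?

Taking rice sacks + cooking oil + solar lanterns: 287 kg used, 2829 in people served.
The spare 3 kg is too small for any remaining supply, and no feasible exchange beats 2829.

2829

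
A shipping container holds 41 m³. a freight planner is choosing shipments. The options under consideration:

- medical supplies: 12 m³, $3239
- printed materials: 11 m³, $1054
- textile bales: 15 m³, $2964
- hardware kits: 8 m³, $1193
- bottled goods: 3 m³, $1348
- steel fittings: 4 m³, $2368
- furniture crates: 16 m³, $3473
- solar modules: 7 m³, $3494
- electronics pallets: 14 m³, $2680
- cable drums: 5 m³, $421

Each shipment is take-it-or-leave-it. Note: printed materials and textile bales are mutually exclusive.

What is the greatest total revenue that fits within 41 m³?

13413

Ranking by ratio (revenue/m³): steel fittings 592.00, solar modules 499.14, bottled goods 449.33, medical supplies 269.92.
Best packing: medical supplies + textile bales + bottled goods + steel fittings + solar modules — 41 m³, 13413 total.
An exhaustive check of the 1024 subsets confirms 13413.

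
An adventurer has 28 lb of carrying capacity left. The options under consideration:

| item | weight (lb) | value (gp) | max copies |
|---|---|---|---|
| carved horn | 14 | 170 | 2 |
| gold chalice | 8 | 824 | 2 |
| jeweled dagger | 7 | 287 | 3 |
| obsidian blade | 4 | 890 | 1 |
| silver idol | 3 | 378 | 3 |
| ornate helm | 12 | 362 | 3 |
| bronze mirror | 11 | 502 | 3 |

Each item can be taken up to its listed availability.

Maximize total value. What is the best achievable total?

A density-first pass picks gold chalice + jeweled dagger + obsidian blade + 3×silver idol — 3135 at 28 lb.
The 10 lb tied up in jeweled dagger and silver idol is better spent on gold chalice — total rises to 3294 (26 lb).

3294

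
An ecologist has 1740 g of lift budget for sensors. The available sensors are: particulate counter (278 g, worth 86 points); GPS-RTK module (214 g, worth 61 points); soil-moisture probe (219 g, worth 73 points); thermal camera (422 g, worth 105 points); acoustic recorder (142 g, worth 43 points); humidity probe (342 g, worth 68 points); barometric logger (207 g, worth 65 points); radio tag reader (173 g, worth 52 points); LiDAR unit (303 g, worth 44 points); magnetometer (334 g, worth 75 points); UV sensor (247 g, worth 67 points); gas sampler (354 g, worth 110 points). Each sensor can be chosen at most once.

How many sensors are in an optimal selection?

7

Best achievable data value is 514.
One optimal bundle: particulate counter + GPS-RTK module + soil-moisture probe + barometric logger + radio tag reader + UV sensor + gas sampler (1692 g).
Any selection reaching 514 contains exactly 7 sensors.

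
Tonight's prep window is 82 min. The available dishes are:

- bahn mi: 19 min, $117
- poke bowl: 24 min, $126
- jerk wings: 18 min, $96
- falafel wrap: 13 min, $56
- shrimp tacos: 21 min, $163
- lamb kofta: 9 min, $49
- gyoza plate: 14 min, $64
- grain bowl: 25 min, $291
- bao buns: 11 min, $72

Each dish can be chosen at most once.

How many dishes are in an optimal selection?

Best achievable profit is 652.
One optimal bundle: poke bowl + shrimp tacos + grain bowl + bao buns (81 min).
Any selection reaching 652 contains exactly 4 dishes.

4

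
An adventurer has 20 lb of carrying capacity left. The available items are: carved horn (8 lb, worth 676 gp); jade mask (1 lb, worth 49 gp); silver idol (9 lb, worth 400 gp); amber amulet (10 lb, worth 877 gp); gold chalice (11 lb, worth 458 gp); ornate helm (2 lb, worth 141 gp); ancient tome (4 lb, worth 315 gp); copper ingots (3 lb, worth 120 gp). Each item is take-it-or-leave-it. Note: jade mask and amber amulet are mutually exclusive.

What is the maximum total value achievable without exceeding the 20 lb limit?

1694

Ranking by ratio (value/lb): amber amulet 87.70, carved horn 84.50, ancient tome 78.75.
Taking carved horn + amber amulet + ornate helm: 20 lb used, 1694 in value.
Nothing else feasible within 20 lb beats 1694.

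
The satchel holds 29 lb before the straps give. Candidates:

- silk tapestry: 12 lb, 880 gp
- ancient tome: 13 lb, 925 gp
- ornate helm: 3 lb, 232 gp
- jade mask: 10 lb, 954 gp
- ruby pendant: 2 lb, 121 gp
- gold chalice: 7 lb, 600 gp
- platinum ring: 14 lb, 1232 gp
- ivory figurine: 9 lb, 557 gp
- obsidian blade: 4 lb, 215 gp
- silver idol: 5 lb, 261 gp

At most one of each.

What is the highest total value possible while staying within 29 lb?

Density check — jade mask 95.40, platinum ring 88.00, gold chalice 85.71, ornate helm 77.33 are the best per lb.
Ornate helm + jade mask + ruby pendant + platinum ring uses 29 of the 29 lb and totals 2539.
No other feasible combination exceeds 2539.

2539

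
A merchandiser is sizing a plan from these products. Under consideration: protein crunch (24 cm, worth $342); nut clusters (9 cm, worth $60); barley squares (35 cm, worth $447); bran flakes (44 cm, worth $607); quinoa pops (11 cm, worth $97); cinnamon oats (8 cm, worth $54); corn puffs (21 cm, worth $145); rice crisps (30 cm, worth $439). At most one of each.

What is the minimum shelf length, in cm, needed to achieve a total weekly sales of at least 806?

Look for the lowest-shelf combination reaching 806.
protein crunch + cinnamon oats + rice crisps: 835 weekly sales at 62 cm.
Below 62 cm the best achievable stays under 806.

62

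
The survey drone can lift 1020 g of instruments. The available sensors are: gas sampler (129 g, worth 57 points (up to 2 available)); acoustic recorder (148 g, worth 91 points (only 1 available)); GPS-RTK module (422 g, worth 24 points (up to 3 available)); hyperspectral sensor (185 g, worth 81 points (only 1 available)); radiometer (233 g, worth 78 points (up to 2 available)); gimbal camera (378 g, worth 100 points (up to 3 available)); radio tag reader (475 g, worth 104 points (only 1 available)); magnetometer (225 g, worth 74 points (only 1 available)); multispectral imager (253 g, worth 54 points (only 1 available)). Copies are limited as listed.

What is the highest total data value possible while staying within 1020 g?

Taking the top-ratio sensors first gives 2×gas sampler + acoustic recorder + hyperspectral sensor + radiometer for 364 (824 g).
Replace radiometer with gimbal camera: the trade gains 22 net, giving 386 at 969 g.
Nothing else within 1020 g beats 386.

386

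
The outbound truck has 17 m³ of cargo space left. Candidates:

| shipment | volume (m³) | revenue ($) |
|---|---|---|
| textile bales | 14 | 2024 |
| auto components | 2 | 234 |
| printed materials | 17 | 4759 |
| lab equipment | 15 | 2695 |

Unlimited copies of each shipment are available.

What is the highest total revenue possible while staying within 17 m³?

By revenue per m³: printed materials 279.94, lab equipment 179.67, textile bales 144.57 lead.
Printed materials uses 17 of the 17 m³ and totals 4759.
No other feasible combination exceeds 4759.

4759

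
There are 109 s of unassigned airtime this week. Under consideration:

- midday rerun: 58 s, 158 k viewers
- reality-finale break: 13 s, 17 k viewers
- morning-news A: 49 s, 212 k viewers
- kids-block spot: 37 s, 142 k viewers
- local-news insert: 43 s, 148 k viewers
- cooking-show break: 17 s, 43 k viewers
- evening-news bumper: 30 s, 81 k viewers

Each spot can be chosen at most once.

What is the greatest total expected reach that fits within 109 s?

403

Density check — morning-news A 4.33, kids-block spot 3.84, local-news insert 3.44, midday rerun 2.72 are the best per s.
Taking the top-ratio spots first gives morning-news A + kids-block spot + cooking-show break for 397 (103 s).
Dropping kids-block spot frees 37 s; slotting in local-news insert (43 s) lifts the total to 403 at 109 s.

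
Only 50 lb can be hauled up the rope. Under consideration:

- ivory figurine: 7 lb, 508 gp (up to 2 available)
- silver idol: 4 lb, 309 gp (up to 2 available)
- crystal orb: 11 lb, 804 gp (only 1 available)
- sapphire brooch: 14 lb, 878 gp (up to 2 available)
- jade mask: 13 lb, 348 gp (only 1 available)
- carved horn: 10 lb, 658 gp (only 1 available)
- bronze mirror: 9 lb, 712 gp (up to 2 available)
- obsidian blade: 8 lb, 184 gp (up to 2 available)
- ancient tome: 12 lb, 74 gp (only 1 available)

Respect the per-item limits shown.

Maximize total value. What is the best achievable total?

3716

Ranking by ratio (value/lb): bronze mirror 79.11, silver idol 77.25, crystal orb 73.09, ivory figurine 72.57.
A density-first pass picks ivory figurine + 2×silver idol + crystal orb + 2×bronze mirror — 3354 at 44 lb.
Dropping crystal orb frees 11 lb; slotting in ivory figurine + carved horn (17 lb) lifts the total to 3716 at 50 lb.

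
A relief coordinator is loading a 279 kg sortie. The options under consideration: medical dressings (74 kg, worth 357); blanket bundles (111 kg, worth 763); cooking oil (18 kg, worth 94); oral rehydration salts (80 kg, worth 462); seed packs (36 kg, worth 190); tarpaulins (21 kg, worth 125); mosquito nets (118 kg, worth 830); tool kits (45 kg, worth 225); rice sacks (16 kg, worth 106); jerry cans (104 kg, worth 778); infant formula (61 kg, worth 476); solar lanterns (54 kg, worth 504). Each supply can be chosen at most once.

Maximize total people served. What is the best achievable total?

Filling by ratio: cooking oil + tarpaulins + rice sacks + jerry cans + infant formula + solar lanterns for 2083, with 5 kg left unused.
A better packing is mosquito nets + jerry cans + solar lanterns: 276 kg, total 2112.
Next best is cooking oil + tarpaulins + rice sacks + jerry cans + infant formula + solar lanterns at 2083 (274 kg) — short by 29.

2112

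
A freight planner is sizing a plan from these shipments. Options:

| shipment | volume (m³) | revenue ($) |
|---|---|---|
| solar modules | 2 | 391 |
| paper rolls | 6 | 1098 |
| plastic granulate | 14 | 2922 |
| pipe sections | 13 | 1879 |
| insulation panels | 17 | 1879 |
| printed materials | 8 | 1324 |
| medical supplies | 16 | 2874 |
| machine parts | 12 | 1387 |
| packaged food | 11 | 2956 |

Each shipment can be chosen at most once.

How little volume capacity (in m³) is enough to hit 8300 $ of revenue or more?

39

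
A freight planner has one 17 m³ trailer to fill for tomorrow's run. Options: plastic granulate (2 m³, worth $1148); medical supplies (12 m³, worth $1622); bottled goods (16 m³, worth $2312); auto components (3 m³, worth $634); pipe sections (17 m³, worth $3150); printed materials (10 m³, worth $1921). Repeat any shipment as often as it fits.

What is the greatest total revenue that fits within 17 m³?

Taking 8×plastic granulate: 16 m³ used, 9184 in revenue.

9184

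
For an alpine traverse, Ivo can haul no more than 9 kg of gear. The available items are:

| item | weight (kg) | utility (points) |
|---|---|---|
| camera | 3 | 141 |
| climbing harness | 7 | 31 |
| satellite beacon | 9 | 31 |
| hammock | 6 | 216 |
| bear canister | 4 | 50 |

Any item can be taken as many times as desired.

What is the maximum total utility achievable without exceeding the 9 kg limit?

423

Taking 3×camera: 9 kg used, 423 in utility.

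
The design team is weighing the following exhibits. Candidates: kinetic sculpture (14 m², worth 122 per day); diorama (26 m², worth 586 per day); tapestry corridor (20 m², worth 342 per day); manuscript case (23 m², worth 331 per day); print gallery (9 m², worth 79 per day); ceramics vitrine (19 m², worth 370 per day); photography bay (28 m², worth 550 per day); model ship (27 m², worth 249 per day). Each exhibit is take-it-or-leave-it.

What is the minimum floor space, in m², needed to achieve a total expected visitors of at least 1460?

Look for the lowest-floor combination reaching 1460.
diorama + ceramics vitrine + photography bay: 1506 expected visitors at 73 m².
Below 73 m² the best achievable stays under 1460.

73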